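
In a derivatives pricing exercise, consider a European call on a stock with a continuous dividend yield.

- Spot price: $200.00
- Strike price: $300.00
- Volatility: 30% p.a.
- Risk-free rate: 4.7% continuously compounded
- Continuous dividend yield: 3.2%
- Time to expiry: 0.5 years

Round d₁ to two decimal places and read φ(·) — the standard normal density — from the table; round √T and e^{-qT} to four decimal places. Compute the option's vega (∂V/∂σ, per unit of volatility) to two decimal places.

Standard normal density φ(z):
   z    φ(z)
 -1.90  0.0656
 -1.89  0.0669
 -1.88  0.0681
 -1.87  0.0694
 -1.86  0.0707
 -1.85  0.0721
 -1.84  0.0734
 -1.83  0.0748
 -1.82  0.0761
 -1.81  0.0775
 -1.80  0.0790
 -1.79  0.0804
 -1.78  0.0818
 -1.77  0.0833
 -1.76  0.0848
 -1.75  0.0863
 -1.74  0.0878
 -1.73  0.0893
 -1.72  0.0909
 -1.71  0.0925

σ√T = 0.3 × 0.7071 = 0.2121
d₁ = [ln(200/300) + (0.047 − 0.032 + 0.3²/2)·0.5] / 0.2121 = [-0.4055 + 0.0300] / 0.2121 = -1.7700 which rounds to -1.77
√T = √0.5 = 0.7071
φ(d₁) = φ(-1.77) = 0.0833
exp(−qT) = exp(−0.032·0.5) = 0.9841
vega = S·exp(−qT)·φ(d₁)·√T = 200·0.9841·0.0833·0.7071 = 11.5930

11.59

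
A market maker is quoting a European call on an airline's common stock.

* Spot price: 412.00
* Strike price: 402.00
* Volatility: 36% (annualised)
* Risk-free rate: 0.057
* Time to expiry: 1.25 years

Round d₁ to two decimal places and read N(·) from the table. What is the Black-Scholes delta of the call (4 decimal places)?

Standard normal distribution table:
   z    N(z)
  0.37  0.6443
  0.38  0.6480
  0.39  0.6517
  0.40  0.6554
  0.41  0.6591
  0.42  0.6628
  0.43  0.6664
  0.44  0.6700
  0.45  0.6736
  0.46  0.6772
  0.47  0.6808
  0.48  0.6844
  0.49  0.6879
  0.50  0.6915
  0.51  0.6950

0.6700

T = 1.25;  σ√T = 0.4025
ln(S/K) + (r + σ²/2)T = ln(412/402) + (0.057 + 0.36²/2)·1.25 = 0.0246 + 0.1522 = 0.1768
d₁ = 0.1768 / 0.4025 = 0.4393 ≈ 0.44
N(d₁) = N(0.44) = 0.6700
Δ_call = N(d₁) = 0.6700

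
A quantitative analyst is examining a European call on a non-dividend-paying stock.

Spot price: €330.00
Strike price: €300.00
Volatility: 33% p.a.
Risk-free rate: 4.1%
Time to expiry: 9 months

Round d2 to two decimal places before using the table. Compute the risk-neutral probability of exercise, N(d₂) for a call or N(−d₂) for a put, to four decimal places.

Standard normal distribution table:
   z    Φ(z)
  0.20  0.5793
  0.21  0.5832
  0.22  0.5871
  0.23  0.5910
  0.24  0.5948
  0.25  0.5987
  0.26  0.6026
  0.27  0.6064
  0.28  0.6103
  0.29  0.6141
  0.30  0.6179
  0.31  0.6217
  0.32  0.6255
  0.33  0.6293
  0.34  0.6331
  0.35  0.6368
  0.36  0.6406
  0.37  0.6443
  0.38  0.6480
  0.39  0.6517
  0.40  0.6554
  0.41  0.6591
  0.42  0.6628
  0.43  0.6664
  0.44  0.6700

0.6179

σ√T = 0.33 × 0.8660 = 0.2858
d₁ = [ln(330/300) + (0.041 + ½·0.33²)·0.75] / (σ√T) = (0.0953 + 0.0716) / 0.2858 = 0.5840 ⇒ 0.58
d₂ = 0.5840 − 0.2858 = 0.2982 ⇒ 0.30
Risk-neutral Pr[S_T > K] = N(d₂) = N(0.30) = 0.6179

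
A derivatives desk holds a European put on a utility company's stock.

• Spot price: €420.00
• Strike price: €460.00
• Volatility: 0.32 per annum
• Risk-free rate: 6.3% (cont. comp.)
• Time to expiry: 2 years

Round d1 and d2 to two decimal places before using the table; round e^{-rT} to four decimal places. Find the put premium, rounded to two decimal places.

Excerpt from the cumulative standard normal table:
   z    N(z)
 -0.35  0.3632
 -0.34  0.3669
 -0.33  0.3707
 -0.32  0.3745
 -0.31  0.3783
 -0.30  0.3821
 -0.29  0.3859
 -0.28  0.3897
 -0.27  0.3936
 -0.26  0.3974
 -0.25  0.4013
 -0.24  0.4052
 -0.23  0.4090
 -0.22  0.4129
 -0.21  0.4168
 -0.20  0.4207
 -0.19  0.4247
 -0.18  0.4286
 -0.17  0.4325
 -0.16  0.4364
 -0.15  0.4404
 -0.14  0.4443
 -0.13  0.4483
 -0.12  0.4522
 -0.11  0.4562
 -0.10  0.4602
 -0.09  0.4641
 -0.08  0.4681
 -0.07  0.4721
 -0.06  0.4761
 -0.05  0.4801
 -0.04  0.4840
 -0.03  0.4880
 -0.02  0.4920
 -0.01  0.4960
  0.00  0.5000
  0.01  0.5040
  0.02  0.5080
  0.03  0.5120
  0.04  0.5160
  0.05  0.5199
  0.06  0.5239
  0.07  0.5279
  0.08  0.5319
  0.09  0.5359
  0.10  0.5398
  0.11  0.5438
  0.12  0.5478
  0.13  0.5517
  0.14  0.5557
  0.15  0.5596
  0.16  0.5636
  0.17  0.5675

σ√T = 0.32 × 1.4142 = 0.4525
d₁ = [ln(420/460) + (0.063 + 0.32²/2)·2] / 0.4525 = [-0.0910 + 0.2284] / 0.4525 = 0.3037 ⇒ 0.30
d₂ = d₁ − σ√T = 0.3037 − 0.4525 = -0.1489 ⇒ -0.15
e^(−rT) = e^(−0.063·2) = 0.8816
N(−d₂) = N(0.15) = 0.5596;  N(−d₁) = N(-0.30) = 0.3821
P = 460·0.8816·0.5596 − 420·0.3821 = 226.9379 − 160.4820 = 66.4559

€66.46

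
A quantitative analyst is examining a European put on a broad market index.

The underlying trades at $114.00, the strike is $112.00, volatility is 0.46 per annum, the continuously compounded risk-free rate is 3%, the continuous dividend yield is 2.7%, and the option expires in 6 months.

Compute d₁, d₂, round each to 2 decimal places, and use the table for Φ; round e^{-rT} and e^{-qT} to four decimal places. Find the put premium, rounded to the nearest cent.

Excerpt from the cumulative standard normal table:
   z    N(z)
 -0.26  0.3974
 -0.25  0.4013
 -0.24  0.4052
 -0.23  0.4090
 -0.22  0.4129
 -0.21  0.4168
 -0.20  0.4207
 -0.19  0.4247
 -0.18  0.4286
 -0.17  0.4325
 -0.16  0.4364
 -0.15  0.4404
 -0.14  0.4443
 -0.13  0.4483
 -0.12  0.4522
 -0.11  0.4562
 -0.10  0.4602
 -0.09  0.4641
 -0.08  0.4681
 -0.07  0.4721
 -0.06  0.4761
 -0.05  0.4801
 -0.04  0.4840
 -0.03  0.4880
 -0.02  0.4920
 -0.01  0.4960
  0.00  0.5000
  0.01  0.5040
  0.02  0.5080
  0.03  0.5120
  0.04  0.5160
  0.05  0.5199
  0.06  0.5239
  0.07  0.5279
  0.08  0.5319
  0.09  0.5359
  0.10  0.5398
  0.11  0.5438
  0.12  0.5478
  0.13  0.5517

$13.12

σ√T = 0.46·√0.5 = 0.3253
ln(S/K) + (r − q + σ²/2)T = ln(114/112) + (0.03 − 0.027 + 0.46²/2)·0.5 = 0.0177 + 0.0544 = 0.0721
d₁ = 0.0721 / 0.3253 = 0.2217 → 0.22
d₂ = d₁ − σ√T = 0.2217 − 0.3253 = -0.1036 → -0.10
e^(−qT) = e^(−0.027·0.5) = 0.9866;  e^(−rT) = e^(−0.03·0.5) = 0.9851
N(−d₂) = N(0.10) = 0.5398;  N(−d₁) = N(-0.22) = 0.4129
P = 112·0.9851·0.5398 − 114·0.9866·0.4129 = 59.5568 − 46.4399 = 13.1169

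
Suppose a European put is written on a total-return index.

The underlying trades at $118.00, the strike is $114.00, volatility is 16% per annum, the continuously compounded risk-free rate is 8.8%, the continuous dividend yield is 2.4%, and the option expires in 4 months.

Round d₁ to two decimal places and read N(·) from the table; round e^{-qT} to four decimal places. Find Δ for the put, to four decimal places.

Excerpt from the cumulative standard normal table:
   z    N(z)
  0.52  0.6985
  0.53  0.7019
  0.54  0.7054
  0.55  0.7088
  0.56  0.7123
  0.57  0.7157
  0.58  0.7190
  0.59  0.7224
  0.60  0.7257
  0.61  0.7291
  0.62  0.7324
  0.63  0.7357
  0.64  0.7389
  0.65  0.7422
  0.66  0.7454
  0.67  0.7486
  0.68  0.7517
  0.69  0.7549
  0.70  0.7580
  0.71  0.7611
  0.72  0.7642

-0.2557

σ√T = 0.16 × 0.5774 = 0.0924
ln(S/K) + (r − q + σ²/2)T = ln(118/114) + (0.088 − 0.024 + 0.16²/2)·0.3333 = 0.0345 + 0.0256 = 0.0601
d₁ = 0.0601 / 0.0924 = 0.6505 → 0.65
N(d₁) = N(0.65) = 0.7422
Δ_put = exp(−qT)·(N(d₁) − 1) = 0.9920·(0.7422 − 1) = -0.2557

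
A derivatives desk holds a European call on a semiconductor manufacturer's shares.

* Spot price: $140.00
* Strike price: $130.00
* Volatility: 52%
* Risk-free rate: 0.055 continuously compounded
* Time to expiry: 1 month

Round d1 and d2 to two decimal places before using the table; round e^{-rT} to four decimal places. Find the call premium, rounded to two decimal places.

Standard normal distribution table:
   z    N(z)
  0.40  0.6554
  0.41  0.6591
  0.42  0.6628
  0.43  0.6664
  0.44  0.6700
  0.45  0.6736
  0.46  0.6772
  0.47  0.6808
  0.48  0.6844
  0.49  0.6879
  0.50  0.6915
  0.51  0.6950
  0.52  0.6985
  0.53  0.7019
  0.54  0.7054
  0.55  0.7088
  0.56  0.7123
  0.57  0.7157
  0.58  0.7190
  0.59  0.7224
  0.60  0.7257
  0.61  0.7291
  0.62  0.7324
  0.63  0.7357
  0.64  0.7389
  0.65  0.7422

$14.43

T = 0.08333;  σ√T = 0.1501
d₁ = [ln(140/130) + (0.055 + 0.52²/2)·0.08333] / 0.1501 = [0.0741 + 0.0158] / 0.1501 = 0.5993 ≈ 0.60
d₂ = d₁ − σ√T = 0.5993 − 0.1501 = 0.4492 ≈ 0.45
e^(−rT) = e^(−0.055·0.08333) = 0.9954
N(d₁) = N(0.60) = 0.7257;  N(d₂) = N(0.45) = 0.6736
C = 140·0.7257 − 130·0.9954·0.6736 = 101.5980 − 87.1652 = 14.4328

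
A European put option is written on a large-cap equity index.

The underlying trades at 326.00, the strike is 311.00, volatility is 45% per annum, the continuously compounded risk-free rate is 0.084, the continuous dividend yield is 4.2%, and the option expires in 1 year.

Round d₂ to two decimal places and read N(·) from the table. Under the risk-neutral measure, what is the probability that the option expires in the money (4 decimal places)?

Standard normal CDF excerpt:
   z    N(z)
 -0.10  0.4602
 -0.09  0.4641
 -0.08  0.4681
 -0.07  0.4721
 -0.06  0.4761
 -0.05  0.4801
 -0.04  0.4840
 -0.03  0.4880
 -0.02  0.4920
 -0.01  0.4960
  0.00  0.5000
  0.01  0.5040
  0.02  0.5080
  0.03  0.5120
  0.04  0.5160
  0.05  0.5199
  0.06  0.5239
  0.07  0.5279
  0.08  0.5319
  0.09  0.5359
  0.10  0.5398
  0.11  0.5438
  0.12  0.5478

T = 1;  σ√T = 0.4500
d₁ = [ln(326/311) + (0.084 − 0.042 + 0.45²/2)·1] / 0.4500 = [0.0471 + 0.1433] / 0.4500 = 0.4230 which rounds to 0.42
d₂ = d₁ − σ√T = 0.4230 − 0.4500 = -0.0270 which rounds to -0.03
Pr(exercise) under Q = N(−d₂) = N(0.03) = 0.5120

0.5120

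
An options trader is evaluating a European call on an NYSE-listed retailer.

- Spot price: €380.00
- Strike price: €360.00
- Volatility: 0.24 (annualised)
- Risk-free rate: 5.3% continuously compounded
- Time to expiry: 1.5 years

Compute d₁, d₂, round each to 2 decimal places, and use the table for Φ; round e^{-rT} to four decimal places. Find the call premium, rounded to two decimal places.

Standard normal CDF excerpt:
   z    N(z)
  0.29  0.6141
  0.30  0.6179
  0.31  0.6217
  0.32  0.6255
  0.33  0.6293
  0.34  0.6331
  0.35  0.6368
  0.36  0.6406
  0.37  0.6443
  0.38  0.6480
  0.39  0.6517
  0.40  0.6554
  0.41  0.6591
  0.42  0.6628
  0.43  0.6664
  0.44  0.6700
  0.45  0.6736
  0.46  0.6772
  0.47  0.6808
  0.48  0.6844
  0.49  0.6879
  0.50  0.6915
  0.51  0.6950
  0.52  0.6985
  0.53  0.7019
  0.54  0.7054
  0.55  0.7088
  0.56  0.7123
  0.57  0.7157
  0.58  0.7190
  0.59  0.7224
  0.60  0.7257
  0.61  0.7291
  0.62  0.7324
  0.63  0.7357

σ√T = 0.24 × 1.2247 = 0.2939
ln(S/K) + (r + σ²/2)T = ln(380/360) + (0.053 + 0.24²/2)·1.5 = 0.0541 + 0.1227 = 0.1768
d₁ = 0.1768 / 0.2939 = 0.6014 ≈ 0.60
d₂ = d₁ − σ√T = 0.6014 − 0.2939 = 0.3074 ≈ 0.31
exp(−rT) = exp(−0.053·1.5) = 0.9236
N(d₁) = N(0.60) = 0.7257;  N(d₂) = N(0.31) = 0.6217
C = 380·0.7257 − 360·0.9236·0.6217 = 275.7660 − 206.7128 = 69.0532

€69.05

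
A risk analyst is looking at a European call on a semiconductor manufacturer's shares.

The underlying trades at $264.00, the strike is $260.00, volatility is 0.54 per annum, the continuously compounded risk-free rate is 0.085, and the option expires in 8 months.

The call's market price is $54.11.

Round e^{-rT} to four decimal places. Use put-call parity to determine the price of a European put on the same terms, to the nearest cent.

$35.78

exp(−rT) = exp(−0.085·0.6667) = 0.9449
Put-call parity: C − P = S − K·e^(−rT) = 264 − 260·0.9449 = 264 − 245.6740 = 18.3260
P = C − (C − P) = 54.11 − (18.3260) = 35.7840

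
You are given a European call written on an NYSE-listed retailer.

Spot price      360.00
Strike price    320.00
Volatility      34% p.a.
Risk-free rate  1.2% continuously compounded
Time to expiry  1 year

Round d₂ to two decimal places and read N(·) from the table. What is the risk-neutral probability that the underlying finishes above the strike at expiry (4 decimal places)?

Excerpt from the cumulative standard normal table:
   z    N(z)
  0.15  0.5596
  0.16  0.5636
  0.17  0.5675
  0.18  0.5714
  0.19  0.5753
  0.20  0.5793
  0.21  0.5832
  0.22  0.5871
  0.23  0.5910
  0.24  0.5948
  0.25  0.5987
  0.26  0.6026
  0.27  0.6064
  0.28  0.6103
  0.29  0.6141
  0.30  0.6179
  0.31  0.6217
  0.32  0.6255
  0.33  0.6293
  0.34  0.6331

σ√T = 0.34·√1 = 0.3400
d₁ = [ln(360/320) + (0.012 + 0.34²/2)·1] / 0.3400 = [0.1178 + 0.0698] / 0.3400 = 0.5517 ≈ 0.55
d₂ = d₁ − σ√T = 0.5517 − 0.3400 = 0.2117 ≈ 0.21
Risk-neutral Pr[S_T > K] = N(d₂) = N(0.21) = 0.5832

0.5832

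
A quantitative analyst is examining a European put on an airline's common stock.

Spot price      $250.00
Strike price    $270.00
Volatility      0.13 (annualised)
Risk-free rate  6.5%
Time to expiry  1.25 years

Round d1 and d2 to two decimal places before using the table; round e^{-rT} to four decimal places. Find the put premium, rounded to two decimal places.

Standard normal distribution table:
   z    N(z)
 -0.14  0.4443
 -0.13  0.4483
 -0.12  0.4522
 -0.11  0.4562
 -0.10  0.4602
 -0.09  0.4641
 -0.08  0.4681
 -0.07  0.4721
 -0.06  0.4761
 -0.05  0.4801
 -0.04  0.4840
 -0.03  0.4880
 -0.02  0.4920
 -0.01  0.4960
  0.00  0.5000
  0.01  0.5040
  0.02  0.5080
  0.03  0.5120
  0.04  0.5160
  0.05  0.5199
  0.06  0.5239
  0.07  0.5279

σ√T = 0.13·√1.25 = 0.1453
d₁ = [ln(250/270) + (0.065 + ½·0.13²)·1.25] / (σ√T) = (-0.0770 + 0.0918) / 0.1453 = 0.1022 which rounds to 0.10
d₂ = 0.1022 − 0.1453 = -0.0432 which rounds to -0.04
e^(−rT) = e^(−0.065·1.25) = 0.9220
N(−d₂) = N(0.04) = 0.5160;  N(−d₁) = N(-0.10) = 0.4602
P = 270·0.9220·0.5160 − 250·0.4602 = 128.4530 − 115.0500 = 13.4030

$13.40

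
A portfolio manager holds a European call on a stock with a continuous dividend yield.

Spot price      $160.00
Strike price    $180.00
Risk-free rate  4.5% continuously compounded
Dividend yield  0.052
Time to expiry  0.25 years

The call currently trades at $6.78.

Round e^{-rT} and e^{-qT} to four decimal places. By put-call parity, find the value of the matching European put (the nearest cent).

$26.83

exp(−qT) = exp(−0.052·0.25) = 0.9871;  exp(−rT) = exp(−0.045·0.25) = 0.9888
Put-call parity: C − P = S·e^(−qT) − K·e^(−rT) = 160·0.9871 − 180·0.9888 = 157.9360 − 177.9840 = -20.0480
P = C − (C − P) = 6.78 − (-20.0480) = 26.8280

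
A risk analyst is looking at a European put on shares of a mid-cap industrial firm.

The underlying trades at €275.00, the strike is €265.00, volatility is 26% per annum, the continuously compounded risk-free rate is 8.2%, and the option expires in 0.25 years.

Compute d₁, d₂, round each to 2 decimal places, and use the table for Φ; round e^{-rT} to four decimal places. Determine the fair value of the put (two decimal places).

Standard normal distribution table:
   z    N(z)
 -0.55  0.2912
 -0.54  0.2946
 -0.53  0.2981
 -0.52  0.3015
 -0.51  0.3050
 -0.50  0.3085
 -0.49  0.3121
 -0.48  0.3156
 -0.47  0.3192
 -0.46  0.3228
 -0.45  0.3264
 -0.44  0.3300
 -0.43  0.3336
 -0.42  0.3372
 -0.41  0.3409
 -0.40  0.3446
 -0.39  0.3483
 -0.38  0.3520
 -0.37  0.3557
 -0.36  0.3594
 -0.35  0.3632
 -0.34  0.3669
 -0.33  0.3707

σ√T = 0.26 × 0.5000 = 0.1300
d₁ = [ln(275/265) + (0.082 + 0.26²/2)·0.25] / 0.1300 = [0.0370 + 0.0290] / 0.1300 = 0.5076 → 0.51
d₂ = d₁ − σ√T = 0.5076 − 0.1300 = 0.3776 → 0.38
exp(−rT) = exp(−0.082·0.25) = 0.9797
N(−d₂) = N(-0.38) = 0.3520;  N(−d₁) = N(-0.51) = 0.3050
P = 265·0.9797·0.3520 − 275·0.3050 = 91.3864 − 83.8750 = 7.5114

€7.51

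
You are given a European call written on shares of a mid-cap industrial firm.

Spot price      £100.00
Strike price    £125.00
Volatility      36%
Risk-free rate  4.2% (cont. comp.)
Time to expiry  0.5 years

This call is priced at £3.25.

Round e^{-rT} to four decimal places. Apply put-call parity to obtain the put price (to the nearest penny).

e^(−rT) = e^(−0.042·0.5) = 0.9792
Put-call parity: C − P = S − K·e^(−rT) = 100 − 125·0.9792 = 100 − 122.4000 = -22.4000
P = C − (C − P) = 3.25 − (-22.4000) = 25.6500

£25.65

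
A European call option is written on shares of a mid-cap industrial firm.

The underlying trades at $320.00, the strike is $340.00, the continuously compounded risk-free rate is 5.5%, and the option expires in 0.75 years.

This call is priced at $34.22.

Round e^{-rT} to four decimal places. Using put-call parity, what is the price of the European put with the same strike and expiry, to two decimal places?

$40.48

e^(−rT) = e^(−0.055·0.75) = 0.9596
Put-call parity: C − P = S − K·e^(−rT) = 320 − 340·0.9596 = 320 − 326.2640 = -6.2640
P = C − (C − P) = 34.22 − (-6.2640) = 40.4840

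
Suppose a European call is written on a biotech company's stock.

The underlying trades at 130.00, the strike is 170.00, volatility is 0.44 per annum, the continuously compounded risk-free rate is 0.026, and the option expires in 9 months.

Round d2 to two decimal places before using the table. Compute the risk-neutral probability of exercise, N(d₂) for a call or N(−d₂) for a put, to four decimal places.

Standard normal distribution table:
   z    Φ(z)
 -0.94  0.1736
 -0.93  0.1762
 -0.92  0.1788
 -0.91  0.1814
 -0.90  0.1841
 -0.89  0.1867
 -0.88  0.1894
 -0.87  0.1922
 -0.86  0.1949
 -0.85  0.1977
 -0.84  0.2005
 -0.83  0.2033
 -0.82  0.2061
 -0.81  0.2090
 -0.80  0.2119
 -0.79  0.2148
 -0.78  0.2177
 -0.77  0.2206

0.2005

σ√T = 0.44·√0.75 = 0.3811
d₁ = [ln(130/170) + (0.026 + ½·0.44²)·0.75] / (σ√T) = (-0.2683 + 0.0921) / 0.3811 = -0.4623 ⇒ -0.46
d₂ = -0.4623 − 0.3811 = -0.8434 ⇒ -0.84
Risk-neutral Pr[S_T > K] = N(d₂) = N(-0.84) = 0.2005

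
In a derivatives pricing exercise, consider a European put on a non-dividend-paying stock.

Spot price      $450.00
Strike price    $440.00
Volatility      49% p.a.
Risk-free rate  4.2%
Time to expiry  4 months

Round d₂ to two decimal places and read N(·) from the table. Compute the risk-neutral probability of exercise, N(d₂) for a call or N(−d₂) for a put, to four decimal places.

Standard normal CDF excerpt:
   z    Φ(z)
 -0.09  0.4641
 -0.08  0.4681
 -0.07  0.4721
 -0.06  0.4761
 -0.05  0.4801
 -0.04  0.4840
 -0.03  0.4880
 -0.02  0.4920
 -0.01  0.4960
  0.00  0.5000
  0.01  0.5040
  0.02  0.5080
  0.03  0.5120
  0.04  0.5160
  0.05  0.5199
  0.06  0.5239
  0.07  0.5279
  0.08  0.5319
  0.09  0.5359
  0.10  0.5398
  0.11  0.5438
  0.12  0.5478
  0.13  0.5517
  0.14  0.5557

0.5040

σ√T = 0.49·√0.3333 = 0.2829
d₁ = [ln(450/440) + (0.042 + ½·0.49²)·0.3333] / (σ√T) = (0.0225 + 0.0540) / 0.2829 = 0.2704 which rounds to 0.27
d₂ = 0.2704 − 0.2829 = -0.0125 which rounds to -0.01
Risk-neutral Pr[S_T < K] = N(−d₂) = N(0.01) = 0.5040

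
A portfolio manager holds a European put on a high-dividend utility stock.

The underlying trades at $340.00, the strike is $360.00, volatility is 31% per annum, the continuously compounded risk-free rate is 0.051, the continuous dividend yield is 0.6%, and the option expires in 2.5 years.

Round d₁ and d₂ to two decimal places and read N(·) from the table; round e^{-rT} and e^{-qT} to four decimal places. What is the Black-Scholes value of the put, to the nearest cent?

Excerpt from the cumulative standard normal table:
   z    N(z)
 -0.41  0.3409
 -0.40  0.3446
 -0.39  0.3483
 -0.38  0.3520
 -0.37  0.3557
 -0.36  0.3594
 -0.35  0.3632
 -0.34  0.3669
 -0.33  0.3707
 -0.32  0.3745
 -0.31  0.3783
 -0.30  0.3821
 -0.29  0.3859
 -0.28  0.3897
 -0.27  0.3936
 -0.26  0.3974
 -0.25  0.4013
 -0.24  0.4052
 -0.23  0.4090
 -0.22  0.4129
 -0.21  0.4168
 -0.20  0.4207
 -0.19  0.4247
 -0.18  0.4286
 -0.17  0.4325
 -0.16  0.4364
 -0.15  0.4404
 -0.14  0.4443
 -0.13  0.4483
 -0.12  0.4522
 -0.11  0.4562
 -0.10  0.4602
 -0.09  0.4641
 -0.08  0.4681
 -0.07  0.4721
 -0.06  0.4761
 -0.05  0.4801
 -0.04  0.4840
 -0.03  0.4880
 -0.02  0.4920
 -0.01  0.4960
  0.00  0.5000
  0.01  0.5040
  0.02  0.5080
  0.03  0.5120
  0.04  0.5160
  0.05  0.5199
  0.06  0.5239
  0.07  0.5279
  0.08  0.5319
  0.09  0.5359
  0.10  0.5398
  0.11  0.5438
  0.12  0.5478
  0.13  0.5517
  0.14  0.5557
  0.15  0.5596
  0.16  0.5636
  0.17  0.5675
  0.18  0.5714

$54.46

σ√T = 0.31·√2.5 = 0.4902
ln(S/K) + (r − q + σ²/2)T = ln(340/360) + (0.051 − 0.006 + 0.31²/2)·2.5 = -0.0572 + 0.2326 = 0.1755
d₁ = 0.1755 / 0.4902 = 0.3580 ≈ 0.36
d₂ = d₁ − σ√T = 0.3580 − 0.4902 = -0.1322 ≈ -0.13
e^(−qT) = e^(−0.006·2.5) = 0.9851;  e^(−rT) = e^(−0.051·2.5) = 0.8803
P = 360·0.8803·N(0.13) − 340·0.9851·N(-0.36) = 360·0.8803·0.5517 − 340·0.9851·0.3594 = 174.8381 − 120.3753 = 54.4629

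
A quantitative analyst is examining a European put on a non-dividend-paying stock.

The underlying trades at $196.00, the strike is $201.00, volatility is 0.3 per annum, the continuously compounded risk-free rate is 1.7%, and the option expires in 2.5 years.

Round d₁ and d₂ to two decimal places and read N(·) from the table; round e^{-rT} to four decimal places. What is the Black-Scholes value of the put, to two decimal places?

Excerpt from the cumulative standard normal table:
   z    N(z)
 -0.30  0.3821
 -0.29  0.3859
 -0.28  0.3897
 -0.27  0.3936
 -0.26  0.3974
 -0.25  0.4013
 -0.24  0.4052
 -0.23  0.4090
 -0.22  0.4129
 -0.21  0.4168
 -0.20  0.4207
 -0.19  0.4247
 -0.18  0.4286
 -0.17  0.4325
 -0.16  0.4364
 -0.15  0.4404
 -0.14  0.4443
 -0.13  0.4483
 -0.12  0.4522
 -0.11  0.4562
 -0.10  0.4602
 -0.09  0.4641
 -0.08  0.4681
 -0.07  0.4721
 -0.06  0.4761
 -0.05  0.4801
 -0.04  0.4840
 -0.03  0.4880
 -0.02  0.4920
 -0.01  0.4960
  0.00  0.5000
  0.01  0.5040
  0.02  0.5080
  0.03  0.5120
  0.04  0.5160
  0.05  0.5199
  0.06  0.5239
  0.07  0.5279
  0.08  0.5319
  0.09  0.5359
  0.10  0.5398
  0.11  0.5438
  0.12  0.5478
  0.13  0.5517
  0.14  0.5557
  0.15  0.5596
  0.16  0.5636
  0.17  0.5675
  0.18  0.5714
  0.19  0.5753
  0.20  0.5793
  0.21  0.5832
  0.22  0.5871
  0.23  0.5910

T = 2.5;  σ√T = 0.4743
d₁ = [ln(196/201) + (0.017 + 0.3²/2)·2.5] / 0.4743 = [-0.0252 + 0.1550] / 0.4743 = 0.2737 ≈ 0.27
d₂ = d₁ − σ√T = 0.2737 − 0.4743 = -0.2007 ≈ -0.20
e^(−rT) = e^(−0.017·2.5) = 0.9584
P = 201·0.9584·N(0.20) − 196·N(-0.27) = 201·0.9584·0.5793 − 196·0.3936 = 111.5954 − 77.1456 = 34.4498

$34.45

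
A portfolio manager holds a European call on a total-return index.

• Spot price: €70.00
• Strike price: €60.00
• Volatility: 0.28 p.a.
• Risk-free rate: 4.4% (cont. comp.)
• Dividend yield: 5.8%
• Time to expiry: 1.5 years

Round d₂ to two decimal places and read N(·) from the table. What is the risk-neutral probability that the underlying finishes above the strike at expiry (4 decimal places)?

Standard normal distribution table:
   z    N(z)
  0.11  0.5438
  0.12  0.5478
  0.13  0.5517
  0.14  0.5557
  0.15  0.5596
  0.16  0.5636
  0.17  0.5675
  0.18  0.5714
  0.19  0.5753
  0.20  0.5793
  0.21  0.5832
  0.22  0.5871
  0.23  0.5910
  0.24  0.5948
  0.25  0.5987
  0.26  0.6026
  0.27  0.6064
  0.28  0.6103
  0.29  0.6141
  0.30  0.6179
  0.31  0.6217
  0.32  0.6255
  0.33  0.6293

T = 1.5;  σ√T = 0.3429
d₁ = [ln(70/60) + (0.044 − 0.058 + ½·0.28²)·1.5] / (σ√T) = (0.1542 + 0.0378) / 0.3429 = 0.5597 which rounds to 0.56
d₂ = 0.5597 − 0.3429 = 0.2168 which rounds to 0.22
Pr(exercise) under Q = N(d₂) = 0.5871

0.5871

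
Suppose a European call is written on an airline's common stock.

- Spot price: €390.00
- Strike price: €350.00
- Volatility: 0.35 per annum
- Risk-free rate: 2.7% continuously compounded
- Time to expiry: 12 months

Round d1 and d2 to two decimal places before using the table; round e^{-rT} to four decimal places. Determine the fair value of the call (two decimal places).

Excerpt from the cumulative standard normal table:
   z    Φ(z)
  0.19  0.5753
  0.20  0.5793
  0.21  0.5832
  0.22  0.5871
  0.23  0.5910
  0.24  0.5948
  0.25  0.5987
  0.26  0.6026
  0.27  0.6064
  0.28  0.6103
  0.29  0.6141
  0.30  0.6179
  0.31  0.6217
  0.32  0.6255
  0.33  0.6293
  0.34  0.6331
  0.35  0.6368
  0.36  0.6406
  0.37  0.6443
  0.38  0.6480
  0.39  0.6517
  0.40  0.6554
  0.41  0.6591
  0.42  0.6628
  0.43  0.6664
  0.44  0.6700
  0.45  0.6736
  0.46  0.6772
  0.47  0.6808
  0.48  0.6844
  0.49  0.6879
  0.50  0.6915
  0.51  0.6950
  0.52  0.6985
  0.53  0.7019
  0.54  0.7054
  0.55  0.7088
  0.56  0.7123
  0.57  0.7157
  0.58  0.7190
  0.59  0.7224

€79.11

T = 1;  σ√T = 0.3500
d₁ = [ln(390/350) + (0.027 + ½·0.35²)·1] / (σ√T) = (0.1082 + 0.0882) / 0.3500 = 0.5613 ≈ 0.56
d₂ = 0.5613 − 0.3500 = 0.2113 ≈ 0.21
e^(−rT) = e^(−0.027·1) = 0.9734
N(d₁) = N(0.56) = 0.7123;  N(d₂) = N(0.21) = 0.5832
C = 390·0.7123 − 350·0.9734·0.5832 = 277.7970 − 198.6904 = 79.1066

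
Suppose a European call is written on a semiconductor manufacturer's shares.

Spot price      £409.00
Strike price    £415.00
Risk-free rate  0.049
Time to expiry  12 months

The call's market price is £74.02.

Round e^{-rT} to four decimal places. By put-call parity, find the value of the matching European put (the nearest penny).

e^(−rT) = e^(−0.049·1) = 0.9522
Put-call parity: C − P = S − K·e^(−rT) = 409 − 415·0.9522 = 409 − 395.1630 = 13.8370
P = C − (C − P) = 74.02 − (13.8370) = 60.1830

£60.18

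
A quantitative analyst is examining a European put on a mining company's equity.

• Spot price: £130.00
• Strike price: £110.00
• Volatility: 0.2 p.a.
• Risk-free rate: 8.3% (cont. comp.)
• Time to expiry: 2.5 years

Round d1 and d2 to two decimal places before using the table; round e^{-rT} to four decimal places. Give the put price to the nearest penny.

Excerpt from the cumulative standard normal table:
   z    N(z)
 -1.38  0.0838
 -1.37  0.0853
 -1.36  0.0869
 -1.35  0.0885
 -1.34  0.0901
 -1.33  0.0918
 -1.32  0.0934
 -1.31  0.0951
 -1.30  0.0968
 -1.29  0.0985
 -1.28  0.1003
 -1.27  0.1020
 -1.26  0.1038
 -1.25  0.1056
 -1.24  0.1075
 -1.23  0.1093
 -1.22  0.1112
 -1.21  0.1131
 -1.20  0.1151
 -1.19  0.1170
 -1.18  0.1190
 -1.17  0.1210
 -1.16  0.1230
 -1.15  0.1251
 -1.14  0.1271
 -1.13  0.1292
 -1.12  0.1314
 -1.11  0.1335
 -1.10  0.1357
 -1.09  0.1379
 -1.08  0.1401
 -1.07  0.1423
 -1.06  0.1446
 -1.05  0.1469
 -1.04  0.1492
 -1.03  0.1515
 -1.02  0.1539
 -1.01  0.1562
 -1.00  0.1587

£1.83

T = 2.5;  σ√T = 0.3162
ln(S/K) + (r + σ²/2)T = ln(130/110) + (0.083 + 0.2²/2)·2.5 = 0.1671 + 0.2575 = 0.4246
d₁ = 0.4246 / 0.3162 = 1.3426 → 1.34
d₂ = d₁ − σ√T = 1.3426 − 0.3162 = 1.0263 → 1.03
e^(−rT) = e^(−0.083·2.5) = 0.8126
N(−d₂) = N(-1.03) = 0.1515;  N(−d₁) = N(-1.34) = 0.0901
P = 110·0.8126·0.1515 − 130·0.0901 = 13.5420 − 11.7130 = 1.8290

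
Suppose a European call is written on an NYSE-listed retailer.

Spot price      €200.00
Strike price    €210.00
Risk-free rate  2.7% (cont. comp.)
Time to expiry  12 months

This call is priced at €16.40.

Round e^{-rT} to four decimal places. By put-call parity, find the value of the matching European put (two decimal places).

exp(−rT) = exp(−0.027·1) = 0.9734
Put-call parity: C − P = S − K·e^(−rT) = 200 − 210·0.9734 = 200 − 204.4140 = -4.4140
P = C − (C − P) = 16.40 − (-4.4140) = 20.8140

€20.81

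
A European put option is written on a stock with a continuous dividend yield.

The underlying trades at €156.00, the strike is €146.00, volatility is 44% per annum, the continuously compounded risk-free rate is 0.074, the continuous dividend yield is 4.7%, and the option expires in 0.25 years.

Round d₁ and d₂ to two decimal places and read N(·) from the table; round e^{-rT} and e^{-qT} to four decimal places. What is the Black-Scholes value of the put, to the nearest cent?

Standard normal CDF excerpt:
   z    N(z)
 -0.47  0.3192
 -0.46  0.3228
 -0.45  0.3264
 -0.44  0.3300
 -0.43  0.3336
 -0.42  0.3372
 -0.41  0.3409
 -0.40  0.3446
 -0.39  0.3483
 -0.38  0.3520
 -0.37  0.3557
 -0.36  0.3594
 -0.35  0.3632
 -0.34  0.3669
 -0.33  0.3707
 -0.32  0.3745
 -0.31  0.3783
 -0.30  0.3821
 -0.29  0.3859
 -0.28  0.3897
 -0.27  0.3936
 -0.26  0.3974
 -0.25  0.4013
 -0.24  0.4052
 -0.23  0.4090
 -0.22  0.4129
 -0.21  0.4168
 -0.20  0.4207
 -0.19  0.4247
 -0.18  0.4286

σ√T = 0.44 × 0.5000 = 0.2200
ln(S/K) + (r − q + σ²/2)T = ln(156/146) + (0.074 − 0.047 + 0.44²/2)·0.25 = 0.0662 + 0.0309 = 0.0972
d₁ = 0.0972 / 0.2200 = 0.4418 ≈ 0.44
d₂ = d₁ − σ√T = 0.4418 − 0.2200 = 0.2218 ≈ 0.22
exp(−qT) = exp(−0.047·0.25) = 0.9883;  exp(−rT) = exp(−0.074·0.25) = 0.9817
N(−d₂) = N(-0.22) = 0.4129;  N(−d₁) = N(-0.44) = 0.3300
P = 146·0.9817·0.4129 − 156·0.9883·0.3300 = 59.1802 − 50.8777 = 8.3025

€8.30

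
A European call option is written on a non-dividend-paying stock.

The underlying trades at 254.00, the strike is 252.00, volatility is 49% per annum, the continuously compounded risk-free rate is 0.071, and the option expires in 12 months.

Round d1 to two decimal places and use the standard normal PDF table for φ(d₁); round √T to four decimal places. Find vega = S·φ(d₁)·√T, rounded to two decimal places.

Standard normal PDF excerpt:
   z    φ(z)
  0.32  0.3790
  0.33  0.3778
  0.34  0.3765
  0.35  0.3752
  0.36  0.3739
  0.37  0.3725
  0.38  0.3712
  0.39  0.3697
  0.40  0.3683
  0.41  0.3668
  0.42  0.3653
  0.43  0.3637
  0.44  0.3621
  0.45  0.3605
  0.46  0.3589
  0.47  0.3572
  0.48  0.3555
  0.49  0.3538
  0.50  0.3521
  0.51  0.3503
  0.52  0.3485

93.17

σ√T = 0.49·√1 = 0.4900
d₁ = [ln(254/252) + (0.071 + 0.49²/2)·1] / 0.4900 = [0.0079 + 0.1910] / 0.4900 = 0.4060 ⇒ 0.41
√T = √1 = 1.0000
φ(d₁) = φ(0.41) = 0.3668
vega = S·φ(d₁)·√T = 254·0.3668·1.0000 = 93.1672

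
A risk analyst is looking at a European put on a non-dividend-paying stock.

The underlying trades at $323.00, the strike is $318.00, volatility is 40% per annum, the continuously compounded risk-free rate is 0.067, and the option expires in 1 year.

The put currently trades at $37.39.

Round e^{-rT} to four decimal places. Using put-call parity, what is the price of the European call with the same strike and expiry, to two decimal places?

$63.00

e^(−rT) = e^(−0.067·1) = 0.9352
Put-call parity: C − P = S − K·e^(−rT) = 323 − 318·0.9352 = 323 − 297.3936 = 25.6064
C = P + (C − P) = 37.39 + (25.6064) = 62.9964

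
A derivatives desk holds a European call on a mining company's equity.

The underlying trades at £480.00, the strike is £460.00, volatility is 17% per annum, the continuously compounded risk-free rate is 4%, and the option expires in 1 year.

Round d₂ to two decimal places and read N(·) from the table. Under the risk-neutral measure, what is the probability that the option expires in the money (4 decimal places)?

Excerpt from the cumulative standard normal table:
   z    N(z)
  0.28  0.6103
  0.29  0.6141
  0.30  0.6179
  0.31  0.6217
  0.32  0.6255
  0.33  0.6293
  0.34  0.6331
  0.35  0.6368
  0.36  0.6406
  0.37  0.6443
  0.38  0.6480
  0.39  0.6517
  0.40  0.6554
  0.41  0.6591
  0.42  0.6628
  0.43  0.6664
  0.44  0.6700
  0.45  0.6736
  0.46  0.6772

σ√T = 0.17·√1 = 0.1700
d₁ = [ln(480/460) + (0.04 + 0.17²/2)·1] / 0.1700 = [0.0426 + 0.0545] / 0.1700 = 0.5706 which rounds to 0.57
d₂ = d₁ − σ√T = 0.5706 − 0.1700 = 0.4006 which rounds to 0.40
Pr(exercise) under Q = N(d₂) = 0.6554

0.6554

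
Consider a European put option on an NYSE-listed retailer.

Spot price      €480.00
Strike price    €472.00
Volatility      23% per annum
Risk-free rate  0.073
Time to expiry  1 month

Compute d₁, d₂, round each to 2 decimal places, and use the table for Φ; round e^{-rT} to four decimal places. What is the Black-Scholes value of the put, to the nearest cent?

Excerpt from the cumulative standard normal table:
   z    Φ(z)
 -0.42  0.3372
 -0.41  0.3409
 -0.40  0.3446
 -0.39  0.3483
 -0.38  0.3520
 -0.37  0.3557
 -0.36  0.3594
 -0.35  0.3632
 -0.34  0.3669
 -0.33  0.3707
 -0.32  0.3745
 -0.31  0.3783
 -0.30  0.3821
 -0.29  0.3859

€8.51

σ√T = 0.23·√0.08333 = 0.0664
ln(S/K) + (r + σ²/2)T = ln(480/472) + (0.073 + 0.23²/2)·0.08333 = 0.0168 + 0.0083 = 0.0251
d₁ = 0.0251 / 0.0664 = 0.3780 ≈ 0.38
d₂ = d₁ − σ√T = 0.3780 − 0.0664 = 0.3116 ≈ 0.31
exp(−rT) = exp(−0.073·0.08333) = 0.9939
P = 472·0.9939·N(-0.31) − 480·N(-0.38) = 472·0.9939·0.3783 − 480·0.3520 = 177.4684 − 168.9600 = 8.5084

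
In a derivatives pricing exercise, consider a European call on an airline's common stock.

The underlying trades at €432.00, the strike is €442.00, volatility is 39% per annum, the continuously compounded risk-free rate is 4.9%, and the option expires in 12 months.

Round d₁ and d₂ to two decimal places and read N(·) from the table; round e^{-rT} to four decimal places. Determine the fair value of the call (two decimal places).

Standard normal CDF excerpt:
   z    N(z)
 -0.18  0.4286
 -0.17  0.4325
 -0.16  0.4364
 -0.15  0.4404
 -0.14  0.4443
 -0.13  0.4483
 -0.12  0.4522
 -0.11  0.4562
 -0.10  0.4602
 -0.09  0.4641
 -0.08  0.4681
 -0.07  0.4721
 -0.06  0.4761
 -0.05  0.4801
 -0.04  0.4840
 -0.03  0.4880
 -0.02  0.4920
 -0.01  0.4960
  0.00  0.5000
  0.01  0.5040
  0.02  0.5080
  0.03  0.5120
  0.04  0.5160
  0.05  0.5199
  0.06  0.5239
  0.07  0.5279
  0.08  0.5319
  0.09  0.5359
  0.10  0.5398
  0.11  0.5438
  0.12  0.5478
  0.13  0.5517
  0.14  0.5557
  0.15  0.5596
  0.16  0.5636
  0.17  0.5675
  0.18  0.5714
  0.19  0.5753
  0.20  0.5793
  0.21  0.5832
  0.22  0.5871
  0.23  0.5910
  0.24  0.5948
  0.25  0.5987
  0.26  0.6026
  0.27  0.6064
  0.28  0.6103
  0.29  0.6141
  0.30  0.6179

σ√T = 0.39 × 1.0000 = 0.3900
ln(S/K) + (r + σ²/2)T = ln(432/442) + (0.049 + 0.39²/2)·1 = -0.0229 + 0.1250 = 0.1022
d₁ = 0.1022 / 0.3900 = 0.2620 ⇒ 0.26
d₂ = d₁ − σ√T = 0.2620 − 0.3900 = -0.1280 ⇒ -0.13
e^(−rT) = e^(−0.049·1) = 0.9522
N(d₁) = N(0.26) = 0.6026;  N(d₂) = N(-0.13) = 0.4483
C = 432·0.6026 − 442·0.9522·0.4483 = 260.3232 − 188.6771 = 71.6461

€71.65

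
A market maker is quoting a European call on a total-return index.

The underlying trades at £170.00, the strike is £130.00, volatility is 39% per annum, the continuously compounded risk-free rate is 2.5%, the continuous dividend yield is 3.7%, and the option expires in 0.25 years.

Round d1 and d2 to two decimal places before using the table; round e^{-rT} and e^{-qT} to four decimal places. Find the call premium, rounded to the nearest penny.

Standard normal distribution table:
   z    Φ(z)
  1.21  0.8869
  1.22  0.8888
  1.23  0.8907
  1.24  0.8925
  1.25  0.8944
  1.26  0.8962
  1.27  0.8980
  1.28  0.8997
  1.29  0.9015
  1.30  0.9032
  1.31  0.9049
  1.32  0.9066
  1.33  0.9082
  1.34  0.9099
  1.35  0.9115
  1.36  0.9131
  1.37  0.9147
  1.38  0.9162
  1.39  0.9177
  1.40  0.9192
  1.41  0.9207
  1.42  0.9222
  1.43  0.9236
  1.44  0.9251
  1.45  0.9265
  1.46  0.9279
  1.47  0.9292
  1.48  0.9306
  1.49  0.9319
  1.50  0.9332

£40.51

T = 0.25;  σ√T = 0.1950
ln(S/K) + (r − q + σ²/2)T = ln(170/130) + (0.025 − 0.037 + 0.39²/2)·0.25 = 0.2683 + 0.0160 = 0.2843
d₁ = 0.2843 / 0.1950 = 1.4578 ≈ 1.46
d₂ = d₁ − σ√T = 1.4578 − 0.1950 = 1.2628 ≈ 1.26
e^(−qT) = e^(−0.037·0.25) = 0.9908;  e^(−rT) = e^(−0.025·0.25) = 0.9938
C = 170·0.9908·N(1.46) − 130·0.9938·N(1.26) = 170·0.9908·0.9279 − 130·0.9938·0.8962 = 156.2918 − 115.7837 = 40.5081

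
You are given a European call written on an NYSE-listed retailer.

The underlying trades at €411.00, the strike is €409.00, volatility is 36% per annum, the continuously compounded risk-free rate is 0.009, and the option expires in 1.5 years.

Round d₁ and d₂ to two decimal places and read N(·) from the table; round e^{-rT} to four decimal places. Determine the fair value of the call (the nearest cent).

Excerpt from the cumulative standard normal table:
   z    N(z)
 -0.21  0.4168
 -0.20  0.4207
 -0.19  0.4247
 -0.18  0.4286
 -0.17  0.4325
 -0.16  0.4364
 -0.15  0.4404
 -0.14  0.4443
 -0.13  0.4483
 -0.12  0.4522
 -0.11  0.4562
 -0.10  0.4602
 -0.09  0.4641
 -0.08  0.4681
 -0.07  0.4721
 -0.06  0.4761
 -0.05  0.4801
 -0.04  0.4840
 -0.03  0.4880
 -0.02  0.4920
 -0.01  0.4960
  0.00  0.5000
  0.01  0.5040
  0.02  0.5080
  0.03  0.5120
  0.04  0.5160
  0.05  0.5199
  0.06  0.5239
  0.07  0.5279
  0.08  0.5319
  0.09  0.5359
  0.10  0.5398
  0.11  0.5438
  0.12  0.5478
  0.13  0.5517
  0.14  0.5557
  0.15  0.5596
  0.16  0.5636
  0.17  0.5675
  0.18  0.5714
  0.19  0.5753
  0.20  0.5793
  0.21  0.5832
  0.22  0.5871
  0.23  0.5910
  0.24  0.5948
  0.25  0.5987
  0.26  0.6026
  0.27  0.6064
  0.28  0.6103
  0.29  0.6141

σ√T = 0.36·√1.5 = 0.4409
d₁ = [ln(411/409) + (0.009 + 0.36²/2)·1.5] / 0.4409 = [0.0049 + 0.1107] / 0.4409 = 0.2621 ⇒ 0.26
d₂ = d₁ − σ√T = 0.2621 − 0.4409 = -0.1788 ⇒ -0.18
e^(−rT) = e^(−0.009·1.5) = 0.9866
C = 411·N(0.26) − 409·0.9866·N(-0.18) = 411·0.6026 − 409·0.9866·0.4286 = 247.6686 − 172.9484 = 74.7202

€74.72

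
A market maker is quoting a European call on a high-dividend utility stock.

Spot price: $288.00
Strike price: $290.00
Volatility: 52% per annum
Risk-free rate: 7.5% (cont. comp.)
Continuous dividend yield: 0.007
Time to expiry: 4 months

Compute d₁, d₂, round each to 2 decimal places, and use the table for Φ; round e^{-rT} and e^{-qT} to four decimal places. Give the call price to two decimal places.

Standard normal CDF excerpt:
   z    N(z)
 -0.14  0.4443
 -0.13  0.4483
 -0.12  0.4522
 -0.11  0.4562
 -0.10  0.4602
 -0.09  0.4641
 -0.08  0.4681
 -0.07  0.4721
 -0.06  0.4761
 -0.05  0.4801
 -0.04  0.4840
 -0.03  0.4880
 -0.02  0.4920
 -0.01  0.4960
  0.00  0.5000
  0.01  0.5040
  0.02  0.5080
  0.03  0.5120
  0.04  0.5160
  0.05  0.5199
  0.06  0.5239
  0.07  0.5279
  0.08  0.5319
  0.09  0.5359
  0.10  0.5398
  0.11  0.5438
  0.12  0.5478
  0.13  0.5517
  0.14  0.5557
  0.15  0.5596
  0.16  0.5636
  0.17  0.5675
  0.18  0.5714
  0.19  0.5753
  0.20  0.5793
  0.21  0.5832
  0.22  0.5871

σ√T = 0.52 × 0.5774 = 0.3002
d₁ = [ln(288/290) + (0.075 − 0.007 + 0.52²/2)·0.3333] / 0.3002 = [-0.0069 + 0.0677] / 0.3002 = 0.2026 → 0.20
d₂ = d₁ − σ√T = 0.2026 − 0.3002 = -0.0977 → -0.10
e^(−qT) = e^(−0.007·0.3333) = 0.9977;  e^(−rT) = e^(−0.075·0.3333) = 0.9753
C = 288·0.9977·N(0.20) − 290·0.9753·N(-0.10) = 288·0.9977·0.5793 − 290·0.9753·0.4602 = 166.4547 − 130.1616 = 36.2931

$36.29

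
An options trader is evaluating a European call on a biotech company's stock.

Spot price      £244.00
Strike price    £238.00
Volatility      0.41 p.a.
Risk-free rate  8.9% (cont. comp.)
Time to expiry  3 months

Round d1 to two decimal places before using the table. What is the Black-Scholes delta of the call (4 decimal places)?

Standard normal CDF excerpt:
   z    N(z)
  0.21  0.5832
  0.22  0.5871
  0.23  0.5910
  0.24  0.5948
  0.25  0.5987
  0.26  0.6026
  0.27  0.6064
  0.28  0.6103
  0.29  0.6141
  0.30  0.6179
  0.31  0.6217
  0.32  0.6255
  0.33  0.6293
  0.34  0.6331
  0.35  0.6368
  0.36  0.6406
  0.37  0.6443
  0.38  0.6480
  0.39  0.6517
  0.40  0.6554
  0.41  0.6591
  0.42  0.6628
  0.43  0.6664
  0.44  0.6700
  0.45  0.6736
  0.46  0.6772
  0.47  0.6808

0.6293

σ√T = 0.41 × 0.5000 = 0.2050
ln(S/K) + (r + σ²/2)T = ln(244/238) + (0.089 + 0.41²/2)·0.25 = 0.0249 + 0.0433 = 0.0682
d₁ = 0.0682 / 0.2050 = 0.3325 ≈ 0.33
N(d₁) = N(0.33) = 0.6293
Δ_call = N(d₁) = 0.6293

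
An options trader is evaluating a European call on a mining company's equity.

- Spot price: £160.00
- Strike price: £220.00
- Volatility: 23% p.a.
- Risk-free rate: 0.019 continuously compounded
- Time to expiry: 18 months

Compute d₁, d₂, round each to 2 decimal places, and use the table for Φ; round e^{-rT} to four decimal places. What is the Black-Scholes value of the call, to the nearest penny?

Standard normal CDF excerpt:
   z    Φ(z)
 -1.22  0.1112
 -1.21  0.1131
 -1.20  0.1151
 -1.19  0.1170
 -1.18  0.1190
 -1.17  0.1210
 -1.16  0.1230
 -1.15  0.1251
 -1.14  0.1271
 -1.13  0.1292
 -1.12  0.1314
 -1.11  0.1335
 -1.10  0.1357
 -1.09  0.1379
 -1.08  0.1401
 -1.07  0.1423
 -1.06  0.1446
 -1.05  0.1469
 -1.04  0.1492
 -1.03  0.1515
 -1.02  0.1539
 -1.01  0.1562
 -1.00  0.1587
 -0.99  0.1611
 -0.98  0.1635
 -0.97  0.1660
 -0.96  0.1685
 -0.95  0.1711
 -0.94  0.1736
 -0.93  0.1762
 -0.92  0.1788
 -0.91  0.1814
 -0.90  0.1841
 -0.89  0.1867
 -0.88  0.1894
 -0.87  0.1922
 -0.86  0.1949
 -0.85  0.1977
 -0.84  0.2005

σ√T = 0.23·√1.5 = 0.2817
d₁ = [ln(160/220) + (0.019 + ½·0.23²)·1.5] / (σ√T) = (-0.3185 + 0.0682) / 0.2817 = -0.8885 → -0.89
d₂ = -0.8885 − 0.2817 = -1.1702 → -1.17
exp(−rT) = exp(−0.019·1.5) = 0.9719
N(d₁) = N(-0.89) = 0.1867;  N(d₂) = N(-1.17) = 0.1210
C = 160·0.1867 − 220·0.9719·0.1210 = 29.8720 − 25.8720 = 4.0000

£4.00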